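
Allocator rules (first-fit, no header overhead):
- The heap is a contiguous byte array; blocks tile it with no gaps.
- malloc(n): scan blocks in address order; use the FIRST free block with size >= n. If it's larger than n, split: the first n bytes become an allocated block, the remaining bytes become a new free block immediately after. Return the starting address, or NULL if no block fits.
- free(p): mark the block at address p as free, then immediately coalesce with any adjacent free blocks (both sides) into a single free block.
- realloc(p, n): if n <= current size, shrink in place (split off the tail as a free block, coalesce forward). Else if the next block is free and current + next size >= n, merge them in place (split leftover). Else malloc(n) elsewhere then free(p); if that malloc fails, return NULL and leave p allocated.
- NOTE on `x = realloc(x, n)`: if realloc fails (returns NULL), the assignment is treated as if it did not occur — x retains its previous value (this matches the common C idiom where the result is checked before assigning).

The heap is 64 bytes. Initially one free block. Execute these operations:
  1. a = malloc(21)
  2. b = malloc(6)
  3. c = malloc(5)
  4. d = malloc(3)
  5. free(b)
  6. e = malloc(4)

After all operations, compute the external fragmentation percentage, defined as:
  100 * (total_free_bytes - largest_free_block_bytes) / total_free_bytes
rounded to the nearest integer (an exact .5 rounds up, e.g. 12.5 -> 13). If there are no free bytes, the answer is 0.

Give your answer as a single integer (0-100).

Op 1: a = malloc(21) -> a = 0; heap: [0-20 ALLOC][21-63 FREE]
Op 2: b = malloc(6) -> b = 21; heap: [0-20 ALLOC][21-26 ALLOC][27-63 FREE]
Op 3: c = malloc(5) -> c = 27; heap: [0-20 ALLOC][21-26 ALLOC][27-31 ALLOC][32-63 FREE]
Op 4: d = malloc(3) -> d = 32; heap: [0-20 ALLOC][21-26 ALLOC][27-31 ALLOC][32-34 ALLOC][35-63 FREE]
Op 5: free(b) -> (freed b); heap: [0-20 ALLOC][21-26 FREE][27-31 ALLOC][32-34 ALLOC][35-63 FREE]
Op 6: e = malloc(4) -> e = 21; heap: [0-20 ALLOC][21-24 ALLOC][25-26 FREE][27-31 ALLOC][32-34 ALLOC][35-63 FREE]
Free blocks: [2 29] total_free=31 largest=29 -> 100*(31-29)/31 = 200/31 ≈ 6.452 -> rounds to 6

Answer: 6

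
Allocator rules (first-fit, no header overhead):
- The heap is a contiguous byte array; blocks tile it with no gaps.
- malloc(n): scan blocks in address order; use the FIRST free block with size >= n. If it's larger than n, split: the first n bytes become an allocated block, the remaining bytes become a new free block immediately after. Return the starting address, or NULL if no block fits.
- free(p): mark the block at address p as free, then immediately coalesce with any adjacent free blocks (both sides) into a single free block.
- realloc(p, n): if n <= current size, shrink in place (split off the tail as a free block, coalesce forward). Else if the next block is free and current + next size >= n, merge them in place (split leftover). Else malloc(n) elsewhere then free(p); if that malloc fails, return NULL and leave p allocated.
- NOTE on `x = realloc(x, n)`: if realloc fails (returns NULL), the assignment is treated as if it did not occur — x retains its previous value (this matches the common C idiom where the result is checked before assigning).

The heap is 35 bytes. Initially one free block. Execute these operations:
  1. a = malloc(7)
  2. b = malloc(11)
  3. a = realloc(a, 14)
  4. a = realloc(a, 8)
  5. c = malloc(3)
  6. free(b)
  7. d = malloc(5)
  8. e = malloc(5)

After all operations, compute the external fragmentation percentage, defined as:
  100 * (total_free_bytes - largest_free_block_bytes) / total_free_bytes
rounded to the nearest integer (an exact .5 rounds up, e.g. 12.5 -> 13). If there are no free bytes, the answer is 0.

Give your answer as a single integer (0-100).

Op 1: a = malloc(7) -> a = 0; heap: [0-6 ALLOC][7-34 FREE]
Op 2: b = malloc(11) -> b = 7; heap: [0-6 ALLOC][7-17 ALLOC][18-34 FREE]
Op 3: a = realloc(a, 14) -> a = 18; heap: [0-6 FREE][7-17 ALLOC][18-31 ALLOC][32-34 FREE]
Op 4: a = realloc(a, 8) -> a = 18; heap: [0-6 FREE][7-17 ALLOC][18-25 ALLOC][26-34 FREE]
Op 5: c = malloc(3) -> c = 0; heap: [0-2 ALLOC][3-6 FREE][7-17 ALLOC][18-25 ALLOC][26-34 FREE]
Op 6: free(b) -> (freed b); heap: [0-2 ALLOC][3-17 FREE][18-25 ALLOC][26-34 FREE]
Op 7: d = malloc(5) -> d = 3; heap: [0-2 ALLOC][3-7 ALLOC][8-17 FREE][18-25 ALLOC][26-34 FREE]
Op 8: e = malloc(5) -> e = 8; heap: [0-2 ALLOC][3-7 ALLOC][8-12 ALLOC][13-17 FREE][18-25 ALLOC][26-34 FREE]
Free blocks: [5 9] total_free=14 largest=9 -> 100*(14-9)/14 = 500/14 ≈ 35.714 -> rounds to 36

Answer: 36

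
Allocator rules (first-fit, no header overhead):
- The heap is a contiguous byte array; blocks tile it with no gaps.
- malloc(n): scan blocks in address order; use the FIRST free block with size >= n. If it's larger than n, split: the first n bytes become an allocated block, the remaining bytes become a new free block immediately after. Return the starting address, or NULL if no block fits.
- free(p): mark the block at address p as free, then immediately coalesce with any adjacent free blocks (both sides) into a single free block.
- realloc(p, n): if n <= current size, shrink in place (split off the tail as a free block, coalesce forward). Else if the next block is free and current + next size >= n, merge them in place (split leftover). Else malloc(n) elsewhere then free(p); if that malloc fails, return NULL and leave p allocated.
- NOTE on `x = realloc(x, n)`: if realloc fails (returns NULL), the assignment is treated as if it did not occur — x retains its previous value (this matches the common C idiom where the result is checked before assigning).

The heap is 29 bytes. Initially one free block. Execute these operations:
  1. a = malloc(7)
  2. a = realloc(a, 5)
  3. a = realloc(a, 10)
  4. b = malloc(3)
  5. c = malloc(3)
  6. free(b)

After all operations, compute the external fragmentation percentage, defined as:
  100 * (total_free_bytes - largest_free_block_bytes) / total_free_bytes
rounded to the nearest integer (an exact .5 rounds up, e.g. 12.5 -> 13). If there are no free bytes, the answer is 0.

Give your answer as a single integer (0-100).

Op 1: a = malloc(7) -> a = 0; heap: [0-6 ALLOC][7-28 FREE]
Op 2: a = realloc(a, 5) -> a = 0; heap: [0-4 ALLOC][5-28 FREE]
Op 3: a = realloc(a, 10) -> a = 0; heap: [0-9 ALLOC][10-28 FREE]
Op 4: b = malloc(3) -> b = 10; heap: [0-9 ALLOC][10-12 ALLOC][13-28 FREE]
Op 5: c = malloc(3) -> c = 13; heap: [0-9 ALLOC][10-12 ALLOC][13-15 ALLOC][16-28 FREE]
Op 6: free(b) -> (freed b); heap: [0-9 ALLOC][10-12 FREE][13-15 ALLOC][16-28 FREE]
Free blocks: [3 13] total_free=16 largest=13 -> 100*(16-13)/16 = 300/16 = 18.75 -> rounds to 19

Answer: 19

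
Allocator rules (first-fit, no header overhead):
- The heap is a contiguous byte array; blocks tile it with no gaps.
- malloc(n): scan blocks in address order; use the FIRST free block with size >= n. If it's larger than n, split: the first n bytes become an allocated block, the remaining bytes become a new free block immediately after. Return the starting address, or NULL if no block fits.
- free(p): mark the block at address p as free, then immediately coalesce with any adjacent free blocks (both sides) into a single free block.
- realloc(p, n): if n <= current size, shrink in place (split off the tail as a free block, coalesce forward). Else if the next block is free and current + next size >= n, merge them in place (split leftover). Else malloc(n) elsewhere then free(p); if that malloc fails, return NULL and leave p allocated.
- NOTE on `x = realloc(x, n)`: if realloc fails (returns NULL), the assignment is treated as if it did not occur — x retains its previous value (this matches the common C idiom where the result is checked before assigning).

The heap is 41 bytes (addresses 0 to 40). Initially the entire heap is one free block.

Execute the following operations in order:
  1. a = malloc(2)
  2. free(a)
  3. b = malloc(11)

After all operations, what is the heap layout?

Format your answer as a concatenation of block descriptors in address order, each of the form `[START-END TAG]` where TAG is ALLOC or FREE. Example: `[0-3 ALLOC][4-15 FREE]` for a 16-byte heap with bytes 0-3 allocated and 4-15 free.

Op 1: a = malloc(2) -> a = 0; heap: [0-1 ALLOC][2-40 FREE]
Op 2: free(a) -> (freed a); heap: [0-40 FREE]
Op 3: b = malloc(11) -> b = 0; heap: [0-10 ALLOC][11-40 FREE]

Answer: [0-10 ALLOC][11-40 FREE]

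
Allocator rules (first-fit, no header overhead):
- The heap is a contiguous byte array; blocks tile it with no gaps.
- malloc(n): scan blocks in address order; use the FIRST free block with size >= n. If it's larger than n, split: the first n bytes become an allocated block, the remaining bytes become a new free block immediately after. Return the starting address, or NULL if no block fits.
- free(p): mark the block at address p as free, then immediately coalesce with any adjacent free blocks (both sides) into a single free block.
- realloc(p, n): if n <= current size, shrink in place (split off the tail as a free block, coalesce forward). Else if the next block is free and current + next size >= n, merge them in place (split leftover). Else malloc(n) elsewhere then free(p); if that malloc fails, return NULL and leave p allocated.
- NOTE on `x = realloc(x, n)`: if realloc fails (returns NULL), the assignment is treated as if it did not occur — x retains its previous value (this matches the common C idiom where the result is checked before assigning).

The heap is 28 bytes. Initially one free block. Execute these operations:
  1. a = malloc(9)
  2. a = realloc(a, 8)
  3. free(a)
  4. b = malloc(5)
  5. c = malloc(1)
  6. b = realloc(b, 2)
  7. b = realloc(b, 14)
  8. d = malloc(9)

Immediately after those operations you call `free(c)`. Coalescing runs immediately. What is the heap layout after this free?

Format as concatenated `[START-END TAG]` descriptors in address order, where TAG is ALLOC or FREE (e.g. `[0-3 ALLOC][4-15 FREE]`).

Op 1: a = malloc(9) -> a = 0; heap: [0-8 ALLOC][9-27 FREE]
Op 2: a = realloc(a, 8) -> a = 0; heap: [0-7 ALLOC][8-27 FREE]
Op 3: free(a) -> (freed a); heap: [0-27 FREE]
Op 4: b = malloc(5) -> b = 0; heap: [0-4 ALLOC][5-27 FREE]
Op 5: c = malloc(1) -> c = 5; heap: [0-4 ALLOC][5-5 ALLOC][6-27 FREE]
Op 6: b = realloc(b, 2) -> b = 0; heap: [0-1 ALLOC][2-4 FREE][5-5 ALLOC][6-27 FREE]
Op 7: b = realloc(b, 14) -> b = 6; heap: [0-4 FREE][5-5 ALLOC][6-19 ALLOC][20-27 FREE]
Op 8: d = malloc(9) -> d = NULL; heap: [0-4 FREE][5-5 ALLOC][6-19 ALLOC][20-27 FREE]
free(c): c = 5 -> block [5-5 ALLOC]; mark free, coalesce with adjacent free neighbors -> [0-5 FREE][6-19 ALLOC][20-27 FREE]

Answer: [0-5 FREE][6-19 ALLOC][20-27 FREE]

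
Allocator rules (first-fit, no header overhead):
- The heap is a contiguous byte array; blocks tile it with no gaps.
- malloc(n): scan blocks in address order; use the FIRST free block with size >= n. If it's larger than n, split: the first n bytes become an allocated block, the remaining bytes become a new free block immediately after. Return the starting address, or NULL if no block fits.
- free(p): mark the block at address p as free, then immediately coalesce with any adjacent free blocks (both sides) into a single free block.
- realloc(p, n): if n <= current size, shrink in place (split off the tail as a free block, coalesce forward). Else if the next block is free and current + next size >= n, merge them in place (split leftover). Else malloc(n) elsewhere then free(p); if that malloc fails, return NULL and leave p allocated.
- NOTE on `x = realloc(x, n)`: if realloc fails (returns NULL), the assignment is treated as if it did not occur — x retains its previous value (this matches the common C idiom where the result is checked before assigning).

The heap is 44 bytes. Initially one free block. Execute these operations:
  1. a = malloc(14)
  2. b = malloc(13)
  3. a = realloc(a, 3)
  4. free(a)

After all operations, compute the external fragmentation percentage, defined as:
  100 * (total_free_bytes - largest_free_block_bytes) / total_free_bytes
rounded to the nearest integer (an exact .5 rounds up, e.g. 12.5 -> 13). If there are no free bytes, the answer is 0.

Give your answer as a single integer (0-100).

Answer: 45

Derivation:
Op 1: a = malloc(14) -> a = 0; heap: [0-13 ALLOC][14-43 FREE]
Op 2: b = malloc(13) -> b = 14; heap: [0-13 ALLOC][14-26 ALLOC][27-43 FREE]
Op 3: a = realloc(a, 3) -> a = 0; heap: [0-2 ALLOC][3-13 FREE][14-26 ALLOC][27-43 FREE]
Op 4: free(a) -> (freed a); heap: [0-13 FREE][14-26 ALLOC][27-43 FREE]
Free blocks: [14 17] total_free=31 largest=17 -> 100*(31-17)/31 = 1400/31 ≈ 45.161 -> rounds to 45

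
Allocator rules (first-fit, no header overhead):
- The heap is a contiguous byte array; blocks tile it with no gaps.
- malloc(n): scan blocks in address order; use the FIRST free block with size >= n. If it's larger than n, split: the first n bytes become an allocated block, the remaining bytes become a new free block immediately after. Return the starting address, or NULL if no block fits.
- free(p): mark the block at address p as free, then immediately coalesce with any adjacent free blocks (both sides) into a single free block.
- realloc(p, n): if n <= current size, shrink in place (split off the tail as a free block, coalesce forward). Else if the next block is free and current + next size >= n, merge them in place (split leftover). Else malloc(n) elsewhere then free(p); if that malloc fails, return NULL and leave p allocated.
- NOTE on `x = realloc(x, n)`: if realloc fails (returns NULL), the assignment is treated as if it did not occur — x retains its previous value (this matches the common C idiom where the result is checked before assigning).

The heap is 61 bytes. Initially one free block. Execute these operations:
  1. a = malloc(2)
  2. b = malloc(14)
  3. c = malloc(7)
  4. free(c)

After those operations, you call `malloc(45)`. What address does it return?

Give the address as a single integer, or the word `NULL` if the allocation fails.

Answer: 16

Derivation:
Op 1: a = malloc(2) -> a = 0; heap: [0-1 ALLOC][2-60 FREE]
Op 2: b = malloc(14) -> b = 2; heap: [0-1 ALLOC][2-15 ALLOC][16-60 FREE]
Op 3: c = malloc(7) -> c = 16; heap: [0-1 ALLOC][2-15 ALLOC][16-22 ALLOC][23-60 FREE]
Op 4: free(c) -> (freed c); heap: [0-1 ALLOC][2-15 ALLOC][16-60 FREE]
malloc(45): first-fit scan over [0-1 ALLOC][2-15 ALLOC][16-60 FREE] -> 16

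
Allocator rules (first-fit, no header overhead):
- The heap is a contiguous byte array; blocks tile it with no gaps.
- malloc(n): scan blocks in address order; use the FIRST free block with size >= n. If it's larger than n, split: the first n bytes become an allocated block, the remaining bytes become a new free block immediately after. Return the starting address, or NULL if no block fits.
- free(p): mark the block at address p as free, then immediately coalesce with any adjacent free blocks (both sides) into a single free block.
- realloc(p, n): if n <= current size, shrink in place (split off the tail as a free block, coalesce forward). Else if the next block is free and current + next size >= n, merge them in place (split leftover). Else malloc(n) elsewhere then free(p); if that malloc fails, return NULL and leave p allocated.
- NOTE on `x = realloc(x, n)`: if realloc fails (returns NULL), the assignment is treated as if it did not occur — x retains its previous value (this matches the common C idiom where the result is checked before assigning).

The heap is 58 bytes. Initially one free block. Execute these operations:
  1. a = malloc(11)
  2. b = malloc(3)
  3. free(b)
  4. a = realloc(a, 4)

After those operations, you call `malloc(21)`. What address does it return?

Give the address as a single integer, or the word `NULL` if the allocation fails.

Op 1: a = malloc(11) -> a = 0; heap: [0-10 ALLOC][11-57 FREE]
Op 2: b = malloc(3) -> b = 11; heap: [0-10 ALLOC][11-13 ALLOC][14-57 FREE]
Op 3: free(b) -> (freed b); heap: [0-10 ALLOC][11-57 FREE]
Op 4: a = realloc(a, 4) -> a = 0; heap: [0-3 ALLOC][4-57 FREE]
malloc(21): first-fit scan over [0-3 ALLOC][4-57 FREE] -> 4

Answer: 4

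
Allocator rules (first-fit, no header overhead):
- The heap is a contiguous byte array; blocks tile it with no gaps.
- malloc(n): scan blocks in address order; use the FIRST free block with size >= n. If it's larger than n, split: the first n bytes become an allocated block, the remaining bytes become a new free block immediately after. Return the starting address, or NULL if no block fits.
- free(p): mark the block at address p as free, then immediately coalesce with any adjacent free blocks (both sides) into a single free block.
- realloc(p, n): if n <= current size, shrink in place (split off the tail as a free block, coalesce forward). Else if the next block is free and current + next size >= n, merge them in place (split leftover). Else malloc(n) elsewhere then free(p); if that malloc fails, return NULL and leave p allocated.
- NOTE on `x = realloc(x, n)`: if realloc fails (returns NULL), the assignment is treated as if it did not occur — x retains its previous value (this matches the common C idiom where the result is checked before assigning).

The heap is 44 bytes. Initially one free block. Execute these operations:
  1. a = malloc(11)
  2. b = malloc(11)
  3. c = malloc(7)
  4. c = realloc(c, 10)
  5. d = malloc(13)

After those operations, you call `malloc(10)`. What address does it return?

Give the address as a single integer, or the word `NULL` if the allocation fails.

Answer: 32

Derivation:
Op 1: a = malloc(11) -> a = 0; heap: [0-10 ALLOC][11-43 FREE]
Op 2: b = malloc(11) -> b = 11; heap: [0-10 ALLOC][11-21 ALLOC][22-43 FREE]
Op 3: c = malloc(7) -> c = 22; heap: [0-10 ALLOC][11-21 ALLOC][22-28 ALLOC][29-43 FREE]
Op 4: c = realloc(c, 10) -> c = 22; heap: [0-10 ALLOC][11-21 ALLOC][22-31 ALLOC][32-43 FREE]
Op 5: d = malloc(13) -> d = NULL; heap: [0-10 ALLOC][11-21 ALLOC][22-31 ALLOC][32-43 FREE]
malloc(10): first-fit scan over [0-10 ALLOC][11-21 ALLOC][22-31 ALLOC][32-43 FREE] -> 32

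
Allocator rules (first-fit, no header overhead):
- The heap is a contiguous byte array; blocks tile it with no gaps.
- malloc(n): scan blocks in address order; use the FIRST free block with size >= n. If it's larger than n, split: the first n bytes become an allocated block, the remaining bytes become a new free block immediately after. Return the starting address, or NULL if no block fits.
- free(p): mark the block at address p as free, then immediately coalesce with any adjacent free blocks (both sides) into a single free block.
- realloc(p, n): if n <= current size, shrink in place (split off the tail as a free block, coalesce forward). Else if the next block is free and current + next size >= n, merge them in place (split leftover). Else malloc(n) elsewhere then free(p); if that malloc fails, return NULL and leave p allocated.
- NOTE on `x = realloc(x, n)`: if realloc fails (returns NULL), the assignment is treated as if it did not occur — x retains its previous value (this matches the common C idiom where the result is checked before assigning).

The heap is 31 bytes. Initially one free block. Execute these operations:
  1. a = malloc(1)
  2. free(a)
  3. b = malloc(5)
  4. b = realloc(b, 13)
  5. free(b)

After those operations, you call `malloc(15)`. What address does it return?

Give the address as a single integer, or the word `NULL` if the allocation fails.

Op 1: a = malloc(1) -> a = 0; heap: [0-0 ALLOC][1-30 FREE]
Op 2: free(a) -> (freed a); heap: [0-30 FREE]
Op 3: b = malloc(5) -> b = 0; heap: [0-4 ALLOC][5-30 FREE]
Op 4: b = realloc(b, 13) -> b = 0; heap: [0-12 ALLOC][13-30 FREE]
Op 5: free(b) -> (freed b); heap: [0-30 FREE]
malloc(15): first-fit scan over [0-30 FREE] -> 0

Answer: 0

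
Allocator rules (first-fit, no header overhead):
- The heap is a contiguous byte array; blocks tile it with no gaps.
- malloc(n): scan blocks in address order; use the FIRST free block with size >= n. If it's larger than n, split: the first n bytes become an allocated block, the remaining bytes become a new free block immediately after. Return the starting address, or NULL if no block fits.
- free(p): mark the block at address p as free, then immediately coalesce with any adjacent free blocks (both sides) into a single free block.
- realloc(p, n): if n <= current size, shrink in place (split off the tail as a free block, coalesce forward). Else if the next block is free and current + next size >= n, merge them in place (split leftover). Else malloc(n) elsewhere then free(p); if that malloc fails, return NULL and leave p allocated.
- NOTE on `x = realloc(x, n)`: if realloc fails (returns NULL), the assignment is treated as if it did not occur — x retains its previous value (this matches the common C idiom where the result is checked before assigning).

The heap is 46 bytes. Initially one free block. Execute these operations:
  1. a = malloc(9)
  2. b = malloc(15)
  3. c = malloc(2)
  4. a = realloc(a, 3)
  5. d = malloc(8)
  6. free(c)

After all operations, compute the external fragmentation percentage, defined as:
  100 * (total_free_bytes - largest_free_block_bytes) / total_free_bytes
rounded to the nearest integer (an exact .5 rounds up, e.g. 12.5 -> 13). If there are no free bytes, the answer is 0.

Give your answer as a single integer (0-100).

Answer: 40

Derivation:
Op 1: a = malloc(9) -> a = 0; heap: [0-8 ALLOC][9-45 FREE]
Op 2: b = malloc(15) -> b = 9; heap: [0-8 ALLOC][9-23 ALLOC][24-45 FREE]
Op 3: c = malloc(2) -> c = 24; heap: [0-8 ALLOC][9-23 ALLOC][24-25 ALLOC][26-45 FREE]
Op 4: a = realloc(a, 3) -> a = 0; heap: [0-2 ALLOC][3-8 FREE][9-23 ALLOC][24-25 ALLOC][26-45 FREE]
Op 5: d = malloc(8) -> d = 26; heap: [0-2 ALLOC][3-8 FREE][9-23 ALLOC][24-25 ALLOC][26-33 ALLOC][34-45 FREE]
Op 6: free(c) -> (freed c); heap: [0-2 ALLOC][3-8 FREE][9-23 ALLOC][24-25 FREE][26-33 ALLOC][34-45 FREE]
Free blocks: [6 2 12] total_free=20 largest=12 -> 100*(20-12)/20 = 800/20 = 40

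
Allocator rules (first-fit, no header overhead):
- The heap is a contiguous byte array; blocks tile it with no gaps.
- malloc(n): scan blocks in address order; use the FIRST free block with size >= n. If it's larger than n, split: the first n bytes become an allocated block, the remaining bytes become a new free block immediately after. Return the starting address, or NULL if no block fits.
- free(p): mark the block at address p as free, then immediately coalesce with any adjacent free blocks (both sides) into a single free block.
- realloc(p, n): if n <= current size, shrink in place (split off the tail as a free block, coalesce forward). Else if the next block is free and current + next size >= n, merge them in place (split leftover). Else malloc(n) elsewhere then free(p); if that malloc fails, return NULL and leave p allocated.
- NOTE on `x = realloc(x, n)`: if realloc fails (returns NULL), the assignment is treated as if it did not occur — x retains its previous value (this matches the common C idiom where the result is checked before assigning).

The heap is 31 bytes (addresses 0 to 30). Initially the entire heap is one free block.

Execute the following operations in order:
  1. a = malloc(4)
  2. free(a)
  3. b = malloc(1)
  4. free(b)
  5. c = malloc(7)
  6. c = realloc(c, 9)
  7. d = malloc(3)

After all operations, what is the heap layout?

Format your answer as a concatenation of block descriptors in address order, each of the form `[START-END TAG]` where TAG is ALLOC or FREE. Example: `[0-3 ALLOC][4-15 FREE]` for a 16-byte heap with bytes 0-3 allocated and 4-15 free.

Op 1: a = malloc(4) -> a = 0; heap: [0-3 ALLOC][4-30 FREE]
Op 2: free(a) -> (freed a); heap: [0-30 FREE]
Op 3: b = malloc(1) -> b = 0; heap: [0-0 ALLOC][1-30 FREE]
Op 4: free(b) -> (freed b); heap: [0-30 FREE]
Op 5: c = malloc(7) -> c = 0; heap: [0-6 ALLOC][7-30 FREE]
Op 6: c = realloc(c, 9) -> c = 0; heap: [0-8 ALLOC][9-30 FREE]
Op 7: d = malloc(3) -> d = 9; heap: [0-8 ALLOC][9-11 ALLOC][12-30 FREE]

Answer: [0-8 ALLOC][9-11 ALLOC][12-30 FREE]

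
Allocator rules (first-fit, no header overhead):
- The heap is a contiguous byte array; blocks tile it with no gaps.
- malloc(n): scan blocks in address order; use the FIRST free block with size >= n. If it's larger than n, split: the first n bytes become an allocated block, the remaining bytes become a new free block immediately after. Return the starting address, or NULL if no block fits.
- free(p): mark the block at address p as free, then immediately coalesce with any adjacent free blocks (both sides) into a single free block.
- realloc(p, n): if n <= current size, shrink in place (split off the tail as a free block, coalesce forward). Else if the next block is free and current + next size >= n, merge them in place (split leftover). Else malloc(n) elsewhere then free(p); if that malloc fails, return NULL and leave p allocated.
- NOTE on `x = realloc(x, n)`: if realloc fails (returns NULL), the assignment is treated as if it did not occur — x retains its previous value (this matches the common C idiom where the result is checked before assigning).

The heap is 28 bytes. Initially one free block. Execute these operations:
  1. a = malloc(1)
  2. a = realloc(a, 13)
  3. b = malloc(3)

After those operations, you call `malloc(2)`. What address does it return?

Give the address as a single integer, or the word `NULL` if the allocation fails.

Answer: 16

Derivation:
Op 1: a = malloc(1) -> a = 0; heap: [0-0 ALLOC][1-27 FREE]
Op 2: a = realloc(a, 13) -> a = 0; heap: [0-12 ALLOC][13-27 FREE]
Op 3: b = malloc(3) -> b = 13; heap: [0-12 ALLOC][13-15 ALLOC][16-27 FREE]
malloc(2): first-fit scan over [0-12 ALLOC][13-15 ALLOC][16-27 FREE] -> 16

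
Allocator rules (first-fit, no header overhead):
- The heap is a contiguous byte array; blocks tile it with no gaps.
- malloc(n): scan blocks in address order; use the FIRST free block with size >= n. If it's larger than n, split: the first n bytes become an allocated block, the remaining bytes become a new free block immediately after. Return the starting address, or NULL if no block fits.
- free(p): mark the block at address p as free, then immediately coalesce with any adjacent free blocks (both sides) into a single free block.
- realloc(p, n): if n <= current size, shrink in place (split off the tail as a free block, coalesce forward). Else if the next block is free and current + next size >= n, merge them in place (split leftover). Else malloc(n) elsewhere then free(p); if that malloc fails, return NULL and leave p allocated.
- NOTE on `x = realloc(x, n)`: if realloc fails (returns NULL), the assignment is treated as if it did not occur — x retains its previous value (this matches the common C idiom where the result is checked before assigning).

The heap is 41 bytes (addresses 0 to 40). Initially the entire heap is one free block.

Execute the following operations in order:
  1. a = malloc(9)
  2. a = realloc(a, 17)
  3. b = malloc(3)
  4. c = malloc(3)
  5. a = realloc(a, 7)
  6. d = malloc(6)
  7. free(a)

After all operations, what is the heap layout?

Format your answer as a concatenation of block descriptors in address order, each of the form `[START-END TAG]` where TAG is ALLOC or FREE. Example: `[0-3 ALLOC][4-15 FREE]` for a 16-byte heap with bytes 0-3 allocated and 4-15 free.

Answer: [0-6 FREE][7-12 ALLOC][13-16 FREE][17-19 ALLOC][20-22 ALLOC][23-40 FREE]

Derivation:
Op 1: a = malloc(9) -> a = 0; heap: [0-8 ALLOC][9-40 FREE]
Op 2: a = realloc(a, 17) -> a = 0; heap: [0-16 ALLOC][17-40 FREE]
Op 3: b = malloc(3) -> b = 17; heap: [0-16 ALLOC][17-19 ALLOC][20-40 FREE]
Op 4: c = malloc(3) -> c = 20; heap: [0-16 ALLOC][17-19 ALLOC][20-22 ALLOC][23-40 FREE]
Op 5: a = realloc(a, 7) -> a = 0; heap: [0-6 ALLOC][7-16 FREE][17-19 ALLOC][20-22 ALLOC][23-40 FREE]
Op 6: d = malloc(6) -> d = 7; heap: [0-6 ALLOC][7-12 ALLOC][13-16 FREE][17-19 ALLOC][20-22 ALLOC][23-40 FREE]
Op 7: free(a) -> (freed a); heap: [0-6 FREE][7-12 ALLOC][13-16 FREE][17-19 ALLOC][20-22 ALLOC][23-40 FREE]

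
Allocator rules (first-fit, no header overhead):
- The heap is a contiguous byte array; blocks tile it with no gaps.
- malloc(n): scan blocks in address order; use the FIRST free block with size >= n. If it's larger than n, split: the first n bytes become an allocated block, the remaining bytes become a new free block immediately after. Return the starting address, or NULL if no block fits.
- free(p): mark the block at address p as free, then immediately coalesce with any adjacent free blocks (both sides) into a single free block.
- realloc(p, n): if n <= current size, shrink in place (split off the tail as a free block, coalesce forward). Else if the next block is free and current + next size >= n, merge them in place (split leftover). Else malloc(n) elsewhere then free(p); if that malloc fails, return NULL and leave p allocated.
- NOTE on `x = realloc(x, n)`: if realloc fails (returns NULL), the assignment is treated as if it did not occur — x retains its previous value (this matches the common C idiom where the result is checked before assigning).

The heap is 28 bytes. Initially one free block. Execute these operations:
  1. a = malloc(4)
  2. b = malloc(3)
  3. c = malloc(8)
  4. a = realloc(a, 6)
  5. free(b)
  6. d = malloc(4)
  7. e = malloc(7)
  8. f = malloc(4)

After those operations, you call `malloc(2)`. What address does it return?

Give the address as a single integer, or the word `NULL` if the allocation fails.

Answer: 4

Derivation:
Op 1: a = malloc(4) -> a = 0; heap: [0-3 ALLOC][4-27 FREE]
Op 2: b = malloc(3) -> b = 4; heap: [0-3 ALLOC][4-6 ALLOC][7-27 FREE]
Op 3: c = malloc(8) -> c = 7; heap: [0-3 ALLOC][4-6 ALLOC][7-14 ALLOC][15-27 FREE]
Op 4: a = realloc(a, 6) -> a = 15; heap: [0-3 FREE][4-6 ALLOC][7-14 ALLOC][15-20 ALLOC][21-27 FREE]
Op 5: free(b) -> (freed b); heap: [0-6 FREE][7-14 ALLOC][15-20 ALLOC][21-27 FREE]
Op 6: d = malloc(4) -> d = 0; heap: [0-3 ALLOC][4-6 FREE][7-14 ALLOC][15-20 ALLOC][21-27 FREE]
Op 7: e = malloc(7) -> e = 21; heap: [0-3 ALLOC][4-6 FREE][7-14 ALLOC][15-20 ALLOC][21-27 ALLOC]
Op 8: f = malloc(4) -> f = NULL; heap: [0-3 ALLOC][4-6 FREE][7-14 ALLOC][15-20 ALLOC][21-27 ALLOC]
malloc(2): first-fit scan over [0-3 ALLOC][4-6 FREE][7-14 ALLOC][15-20 ALLOC][21-27 ALLOC] -> 4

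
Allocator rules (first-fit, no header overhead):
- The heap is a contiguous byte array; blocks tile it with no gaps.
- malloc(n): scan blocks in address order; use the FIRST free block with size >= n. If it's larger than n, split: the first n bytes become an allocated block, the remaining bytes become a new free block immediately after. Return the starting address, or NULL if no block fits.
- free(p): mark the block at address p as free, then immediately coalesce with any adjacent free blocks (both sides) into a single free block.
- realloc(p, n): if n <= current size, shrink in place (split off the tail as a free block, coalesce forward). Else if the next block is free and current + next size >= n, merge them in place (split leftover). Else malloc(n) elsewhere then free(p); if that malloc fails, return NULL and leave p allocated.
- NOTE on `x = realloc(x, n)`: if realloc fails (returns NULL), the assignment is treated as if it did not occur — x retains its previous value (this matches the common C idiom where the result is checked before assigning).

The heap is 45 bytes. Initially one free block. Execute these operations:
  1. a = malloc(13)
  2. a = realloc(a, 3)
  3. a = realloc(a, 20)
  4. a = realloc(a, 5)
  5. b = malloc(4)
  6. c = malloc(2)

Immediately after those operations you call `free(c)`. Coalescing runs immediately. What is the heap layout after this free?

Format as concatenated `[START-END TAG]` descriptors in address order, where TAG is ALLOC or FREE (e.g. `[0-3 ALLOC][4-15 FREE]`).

Op 1: a = malloc(13) -> a = 0; heap: [0-12 ALLOC][13-44 FREE]
Op 2: a = realloc(a, 3) -> a = 0; heap: [0-2 ALLOC][3-44 FREE]
Op 3: a = realloc(a, 20) -> a = 0; heap: [0-19 ALLOC][20-44 FREE]
Op 4: a = realloc(a, 5) -> a = 0; heap: [0-4 ALLOC][5-44 FREE]
Op 5: b = malloc(4) -> b = 5; heap: [0-4 ALLOC][5-8 ALLOC][9-44 FREE]
Op 6: c = malloc(2) -> c = 9; heap: [0-4 ALLOC][5-8 ALLOC][9-10 ALLOC][11-44 FREE]
free(c): c = 9 -> block [9-10 ALLOC]; mark free, coalesce with adjacent free neighbors -> [0-4 ALLOC][5-8 ALLOC][9-44 FREE]

Answer: [0-4 ALLOC][5-8 ALLOC][9-44 FREE]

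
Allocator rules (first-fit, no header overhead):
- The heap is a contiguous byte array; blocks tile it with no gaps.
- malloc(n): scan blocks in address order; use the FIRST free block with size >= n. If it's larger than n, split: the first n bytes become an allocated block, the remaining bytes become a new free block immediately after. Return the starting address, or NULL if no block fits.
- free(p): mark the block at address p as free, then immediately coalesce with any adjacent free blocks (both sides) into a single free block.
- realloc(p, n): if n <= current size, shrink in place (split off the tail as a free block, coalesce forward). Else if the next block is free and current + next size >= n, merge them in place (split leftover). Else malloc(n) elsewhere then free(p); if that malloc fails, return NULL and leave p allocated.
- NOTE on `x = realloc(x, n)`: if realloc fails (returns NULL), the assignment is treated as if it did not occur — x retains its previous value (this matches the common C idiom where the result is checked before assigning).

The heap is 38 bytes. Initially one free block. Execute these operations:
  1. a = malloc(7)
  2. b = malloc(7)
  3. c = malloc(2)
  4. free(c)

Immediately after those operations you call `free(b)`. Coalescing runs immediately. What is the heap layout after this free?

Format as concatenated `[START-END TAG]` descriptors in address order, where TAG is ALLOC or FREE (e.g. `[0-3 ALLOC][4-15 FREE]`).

Op 1: a = malloc(7) -> a = 0; heap: [0-6 ALLOC][7-37 FREE]
Op 2: b = malloc(7) -> b = 7; heap: [0-6 ALLOC][7-13 ALLOC][14-37 FREE]
Op 3: c = malloc(2) -> c = 14; heap: [0-6 ALLOC][7-13 ALLOC][14-15 ALLOC][16-37 FREE]
Op 4: free(c) -> (freed c); heap: [0-6 ALLOC][7-13 ALLOC][14-37 FREE]
free(b): b = 7 -> block [7-13 ALLOC]; mark free, coalesce with adjacent free neighbors -> [0-6 ALLOC][7-37 FREE]

Answer: [0-6 ALLOC][7-37 FREE]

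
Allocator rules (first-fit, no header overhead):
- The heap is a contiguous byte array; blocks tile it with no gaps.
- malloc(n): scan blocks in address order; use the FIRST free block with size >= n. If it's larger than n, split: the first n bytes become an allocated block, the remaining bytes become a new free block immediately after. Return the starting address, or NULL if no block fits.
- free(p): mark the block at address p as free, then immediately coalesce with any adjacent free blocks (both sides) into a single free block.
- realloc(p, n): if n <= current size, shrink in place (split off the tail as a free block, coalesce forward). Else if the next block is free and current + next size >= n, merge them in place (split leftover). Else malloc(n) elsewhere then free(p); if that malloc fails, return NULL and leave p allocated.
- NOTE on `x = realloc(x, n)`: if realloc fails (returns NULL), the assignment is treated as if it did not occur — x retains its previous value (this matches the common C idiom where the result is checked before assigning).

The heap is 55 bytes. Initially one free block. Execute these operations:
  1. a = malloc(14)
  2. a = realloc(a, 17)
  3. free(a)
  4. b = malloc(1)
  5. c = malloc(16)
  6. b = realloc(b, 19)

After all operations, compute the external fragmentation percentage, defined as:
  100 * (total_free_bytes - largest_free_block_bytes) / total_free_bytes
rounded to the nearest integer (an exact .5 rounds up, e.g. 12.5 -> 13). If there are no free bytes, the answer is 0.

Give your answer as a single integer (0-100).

Op 1: a = malloc(14) -> a = 0; heap: [0-13 ALLOC][14-54 FREE]
Op 2: a = realloc(a, 17) -> a = 0; heap: [0-16 ALLOC][17-54 FREE]
Op 3: free(a) -> (freed a); heap: [0-54 FREE]
Op 4: b = malloc(1) -> b = 0; heap: [0-0 ALLOC][1-54 FREE]
Op 5: c = malloc(16) -> c = 1; heap: [0-0 ALLOC][1-16 ALLOC][17-54 FREE]
Op 6: b = realloc(b, 19) -> b = 17; heap: [0-0 FREE][1-16 ALLOC][17-35 ALLOC][36-54 FREE]
Free blocks: [1 19] total_free=20 largest=19 -> 100*(20-19)/20 = 100/20 = 5

Answer: 5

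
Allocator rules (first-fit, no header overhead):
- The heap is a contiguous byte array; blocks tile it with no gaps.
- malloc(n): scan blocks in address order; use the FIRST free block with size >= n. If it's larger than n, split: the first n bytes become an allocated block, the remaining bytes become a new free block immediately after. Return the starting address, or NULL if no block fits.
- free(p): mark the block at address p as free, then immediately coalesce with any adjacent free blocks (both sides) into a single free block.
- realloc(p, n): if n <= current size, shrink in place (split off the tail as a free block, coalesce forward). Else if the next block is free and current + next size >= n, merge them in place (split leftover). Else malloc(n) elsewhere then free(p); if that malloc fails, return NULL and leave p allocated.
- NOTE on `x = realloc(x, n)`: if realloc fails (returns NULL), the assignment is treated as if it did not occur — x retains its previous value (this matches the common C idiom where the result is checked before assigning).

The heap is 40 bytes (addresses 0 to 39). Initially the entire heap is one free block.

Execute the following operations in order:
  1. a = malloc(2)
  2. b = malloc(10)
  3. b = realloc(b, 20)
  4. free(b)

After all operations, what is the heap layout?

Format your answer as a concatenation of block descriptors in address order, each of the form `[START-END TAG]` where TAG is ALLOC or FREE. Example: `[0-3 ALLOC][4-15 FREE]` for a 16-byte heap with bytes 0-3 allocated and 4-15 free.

Op 1: a = malloc(2) -> a = 0; heap: [0-1 ALLOC][2-39 FREE]
Op 2: b = malloc(10) -> b = 2; heap: [0-1 ALLOC][2-11 ALLOC][12-39 FREE]
Op 3: b = realloc(b, 20) -> b = 2; heap: [0-1 ALLOC][2-21 ALLOC][22-39 FREE]
Op 4: free(b) -> (freed b); heap: [0-1 ALLOC][2-39 FREE]

Answer: [0-1 ALLOC][2-39 FREE]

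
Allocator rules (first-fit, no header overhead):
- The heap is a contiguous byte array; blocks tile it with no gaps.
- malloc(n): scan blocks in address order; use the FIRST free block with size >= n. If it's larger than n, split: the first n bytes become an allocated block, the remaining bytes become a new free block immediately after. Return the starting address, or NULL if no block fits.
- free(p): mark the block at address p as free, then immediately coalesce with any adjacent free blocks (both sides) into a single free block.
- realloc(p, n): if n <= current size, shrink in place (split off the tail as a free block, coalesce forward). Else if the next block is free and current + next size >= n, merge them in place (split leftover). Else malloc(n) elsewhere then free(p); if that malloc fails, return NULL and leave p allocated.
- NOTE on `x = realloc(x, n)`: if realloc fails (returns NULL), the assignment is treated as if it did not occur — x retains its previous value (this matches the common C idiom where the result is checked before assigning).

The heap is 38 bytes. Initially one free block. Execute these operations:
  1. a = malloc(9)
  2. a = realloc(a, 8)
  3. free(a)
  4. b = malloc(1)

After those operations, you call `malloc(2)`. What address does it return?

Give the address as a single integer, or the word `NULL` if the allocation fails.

Answer: 1

Derivation:
Op 1: a = malloc(9) -> a = 0; heap: [0-8 ALLOC][9-37 FREE]
Op 2: a = realloc(a, 8) -> a = 0; heap: [0-7 ALLOC][8-37 FREE]
Op 3: free(a) -> (freed a); heap: [0-37 FREE]
Op 4: b = malloc(1) -> b = 0; heap: [0-0 ALLOC][1-37 FREE]
malloc(2): first-fit scan over [0-0 ALLOC][1-37 FREE] -> 1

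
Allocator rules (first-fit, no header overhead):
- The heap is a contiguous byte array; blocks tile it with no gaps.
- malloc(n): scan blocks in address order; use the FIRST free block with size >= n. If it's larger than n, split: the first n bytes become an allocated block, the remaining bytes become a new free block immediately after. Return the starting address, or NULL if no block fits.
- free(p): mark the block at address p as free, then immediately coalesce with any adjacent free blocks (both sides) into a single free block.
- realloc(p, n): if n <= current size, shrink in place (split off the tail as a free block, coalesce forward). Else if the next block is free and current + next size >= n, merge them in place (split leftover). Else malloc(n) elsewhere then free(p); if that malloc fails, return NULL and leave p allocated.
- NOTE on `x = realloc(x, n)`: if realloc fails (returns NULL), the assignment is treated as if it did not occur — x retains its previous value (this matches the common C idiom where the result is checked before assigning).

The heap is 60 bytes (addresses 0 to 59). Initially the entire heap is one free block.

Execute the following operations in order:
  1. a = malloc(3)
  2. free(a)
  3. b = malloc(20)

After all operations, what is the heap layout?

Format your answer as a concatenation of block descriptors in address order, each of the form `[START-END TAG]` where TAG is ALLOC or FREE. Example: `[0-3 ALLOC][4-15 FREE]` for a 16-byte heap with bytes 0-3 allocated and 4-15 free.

Answer: [0-19 ALLOC][20-59 FREE]

Derivation:
Op 1: a = malloc(3) -> a = 0; heap: [0-2 ALLOC][3-59 FREE]
Op 2: free(a) -> (freed a); heap: [0-59 FREE]
Op 3: b = malloc(20) -> b = 0; heap: [0-19 ALLOC][20-59 FREE]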